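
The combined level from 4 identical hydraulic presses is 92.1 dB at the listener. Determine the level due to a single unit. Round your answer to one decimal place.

4 equal contributions raise the level by 10·log₁₀ 4 = 6.021 dB, so each unit alone gives 92.1 − 6.021.

86.1 dB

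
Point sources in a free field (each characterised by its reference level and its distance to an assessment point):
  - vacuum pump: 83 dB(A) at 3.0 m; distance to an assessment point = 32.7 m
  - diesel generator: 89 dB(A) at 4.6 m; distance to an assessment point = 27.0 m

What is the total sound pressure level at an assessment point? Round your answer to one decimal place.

Apply inverse-square spreading to bring every level to the receiver, then sum 10^(L/10).
vacuum pump: 83 − 20·log₁₀(32.7/3.0) = 83 − 20.75 = 62.25 dB(A).
diesel generator: 89 − 20·log₁₀(27.0/4.6) = 89 − 15.37 = 73.63 dB(A).
Σ 10^(L/10) = 2.474e+07 → L_total = 10·log₁₀(2.474e+07) = 73.93 dB(A).

73.9 dB(A)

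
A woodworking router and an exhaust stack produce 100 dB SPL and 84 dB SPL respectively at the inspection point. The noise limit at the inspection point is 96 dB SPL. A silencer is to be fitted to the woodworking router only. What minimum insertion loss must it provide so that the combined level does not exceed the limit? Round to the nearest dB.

4 dB

The untreated sources together contribute 10^(84/10) = 2.512e+08, i.e. 84.00 dB SPL.
To meet 96 dB SPL overall, the treated woodworking router may contribute at most 10^(96/10) − 2.512e+08 = 3.730e+09, i.e. 95.72 dB SPL.
Required insertion loss = 100 − 95.72 = 4.28 dB.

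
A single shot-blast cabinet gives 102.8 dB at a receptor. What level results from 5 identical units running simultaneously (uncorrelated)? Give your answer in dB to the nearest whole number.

110 dB

With 5 equal, uncorrelated contributions the intensity is 5× that of one unit, giving a rise of 10·log₁₀ 5.
L_total = 102.8 + 10·log₁₀(5) = 102.8 + 6.990 = 109.79 dB.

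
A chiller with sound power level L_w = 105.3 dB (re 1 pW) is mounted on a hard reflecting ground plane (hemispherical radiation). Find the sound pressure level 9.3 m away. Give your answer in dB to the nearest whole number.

L_p = L_w − 10·log₁₀(2π·r²) with r = 9.3 m.
2π·r² = 543.4 m², 10·log₁₀ of that is 27.351 dB.
L_p = 105.3 − 27.351 = 77.95 dB.

78 dB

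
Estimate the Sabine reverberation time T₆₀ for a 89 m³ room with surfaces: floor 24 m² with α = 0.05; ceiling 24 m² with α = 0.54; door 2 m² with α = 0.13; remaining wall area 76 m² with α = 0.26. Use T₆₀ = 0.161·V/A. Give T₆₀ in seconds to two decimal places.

0.42 s

Total absorption A = 24·0.05 + 24·0.54 + 2·0.13 + 76·0.26 = 34.18 m² sabins.
T₆₀ = 0.161 × 89 / 34.18 = 0.419 s.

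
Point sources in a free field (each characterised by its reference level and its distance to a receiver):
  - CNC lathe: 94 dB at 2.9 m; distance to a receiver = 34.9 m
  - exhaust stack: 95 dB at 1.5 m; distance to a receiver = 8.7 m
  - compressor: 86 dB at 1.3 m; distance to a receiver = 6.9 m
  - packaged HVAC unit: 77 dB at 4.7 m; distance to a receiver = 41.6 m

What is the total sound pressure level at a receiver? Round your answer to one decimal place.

Propagate each source to the receiver with L = L_ref − 20·log₁₀(r/r_ref), then add intensities.
CNC lathe: 94 − 20·log₁₀(34.9/2.9) = 94 − 21.61 = 72.39 dB.
exhaust stack: 95 − 20·log₁₀(8.7/1.5) = 95 − 15.27 = 79.73 dB.
compressor: 86 − 20·log₁₀(6.9/1.3) = 86 − 14.50 = 71.50 dB.
packaged HVAC unit: 77 − 20·log₁₀(41.6/4.7) = 77 − 18.94 = 58.06 dB.
Σ 10^(L/10) = 1.261e+08 → L_total = 10·log₁₀(1.261e+08) = 81.01 dB.

81.0 dB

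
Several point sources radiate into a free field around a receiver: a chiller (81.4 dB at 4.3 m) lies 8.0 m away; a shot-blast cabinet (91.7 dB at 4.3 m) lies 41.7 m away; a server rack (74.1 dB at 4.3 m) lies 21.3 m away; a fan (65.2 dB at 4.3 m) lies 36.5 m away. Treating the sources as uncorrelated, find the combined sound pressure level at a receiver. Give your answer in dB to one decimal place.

77.5 dB

Propagate each source to the receiver with L = L_ref − 20·log₁₀(r/r_ref), then add intensities.
chiller: 81.4 − 20·log₁₀(8.0/4.3) = 81.4 − 5.39 = 76.01 dB.
shot-blast cabinet: 91.7 − 20·log₁₀(41.7/4.3) = 91.7 − 19.73 = 71.97 dB.
server rack: 74.1 − 20·log₁₀(21.3/4.3) = 74.1 − 13.90 = 60.20 dB.
fan: 65.2 − 20·log₁₀(36.5/4.3) = 65.2 − 18.58 = 46.62 dB.
Σ 10^(L/10) = 5.670e+07 → L_total = 10·log₁₀(5.670e+07) = 77.54 dB.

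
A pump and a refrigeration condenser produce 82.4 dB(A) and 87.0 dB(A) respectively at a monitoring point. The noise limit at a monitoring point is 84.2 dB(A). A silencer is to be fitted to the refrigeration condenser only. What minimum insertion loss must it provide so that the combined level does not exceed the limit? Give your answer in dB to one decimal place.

The untreated sources together contribute 10^(82.4/10) = 1.738e+08, i.e. 82.40 dB(A).
The limit corresponds to 10^(84.2/10) = 2.630e+08; subtracting the fixed part leaves 8.925e+07 for the refrigeration condenser, i.e. 79.51 dB(A).
Required insertion loss = 87.0 − 79.51 = 7.49 dB.

7.5 dB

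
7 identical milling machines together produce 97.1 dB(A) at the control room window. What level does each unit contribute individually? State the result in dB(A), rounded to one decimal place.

Dividing the total intensity by 7 lowers the level by 10·log₁₀ 7 = 8.451 dB: L₁ = 97.1 − 8.451.

88.6 dB(A)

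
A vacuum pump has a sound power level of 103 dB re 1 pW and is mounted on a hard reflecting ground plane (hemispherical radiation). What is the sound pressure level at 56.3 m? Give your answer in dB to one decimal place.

The power spreads over a hemisphere of area 2π·r², so L_p = L_w − 10·log₁₀(2π·r²).
2π·r² = 1.992e+04 m², 10·log₁₀ of that is 42.992 dB.
L_p = 103 − 42.992 = 60.01 dB.

60.0 dB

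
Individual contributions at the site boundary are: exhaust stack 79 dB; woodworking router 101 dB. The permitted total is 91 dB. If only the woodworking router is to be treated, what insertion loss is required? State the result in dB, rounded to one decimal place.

Fixed contribution from the other source: Σ 10^(L/10) = 10^(79/10) = 7.943e+07 (79.00 dB).
The limit corresponds to 10^(91/10) = 1.259e+09; subtracting the fixed part leaves 1.179e+09 for the woodworking router, i.e. 90.72 dB.
So the woodworking router must be reduced from 101 to 90.72 dB: IL = 10.28 dB.

10.3 dB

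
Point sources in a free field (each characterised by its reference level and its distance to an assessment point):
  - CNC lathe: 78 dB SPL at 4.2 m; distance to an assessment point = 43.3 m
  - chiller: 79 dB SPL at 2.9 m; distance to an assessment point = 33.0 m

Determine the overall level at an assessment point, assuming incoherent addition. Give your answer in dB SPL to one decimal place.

60.8 dB SPL

First find each source's level at the receiver (point-source: −20·log₁₀(r/r_ref)), then combine on an intensity basis.
CNC lathe: 78 − 20·log₁₀(43.3/4.2) = 78 − 20.26 = 57.74 dB SPL.
chiller: 79 − 20·log₁₀(33.0/2.9) = 79 − 21.12 = 57.88 dB SPL.
Σ 10^(L/10) = 1.207e+06 → L_total = 10·log₁₀(1.207e+06) = 60.82 dB SPL.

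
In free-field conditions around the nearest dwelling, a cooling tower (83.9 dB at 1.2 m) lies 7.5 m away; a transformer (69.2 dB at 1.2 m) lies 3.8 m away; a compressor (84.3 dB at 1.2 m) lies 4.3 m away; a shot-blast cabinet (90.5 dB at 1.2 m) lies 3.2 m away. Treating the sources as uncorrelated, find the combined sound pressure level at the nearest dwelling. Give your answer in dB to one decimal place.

82.7 dB

Apply inverse-square spreading to bring every level to the receiver, then sum 10^(L/10).
cooling tower: 83.9 − 20·log₁₀(7.5/1.2) = 83.9 − 15.92 = 67.98 dB.
transformer: 69.2 − 20·log₁₀(3.8/1.2) = 69.2 − 10.01 = 59.19 dB.
compressor: 84.3 − 20·log₁₀(4.3/1.2) = 84.3 − 11.09 = 73.21 dB.
shot-blast cabinet: 90.5 − 20·log₁₀(3.2/1.2) = 90.5 − 8.52 = 81.98 dB.
Σ 10^(L/10) = 1.859e+08 → L_total = 10·log₁₀(1.859e+08) = 82.69 dB.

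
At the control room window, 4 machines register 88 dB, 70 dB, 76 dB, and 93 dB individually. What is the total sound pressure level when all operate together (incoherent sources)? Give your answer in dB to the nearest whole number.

94 dB

For uncorrelated sources the intensities add, so convert each level to linear form, sum, and take 10·log₁₀ of the total.
Σ 10^(L/10) = 10^(88/10) + 10^(70/10) + 10^(76/10) + 10^(93/10) = 2.676e+09.
L_total = 10·log₁₀(2.676e+09) = 94.27 dB.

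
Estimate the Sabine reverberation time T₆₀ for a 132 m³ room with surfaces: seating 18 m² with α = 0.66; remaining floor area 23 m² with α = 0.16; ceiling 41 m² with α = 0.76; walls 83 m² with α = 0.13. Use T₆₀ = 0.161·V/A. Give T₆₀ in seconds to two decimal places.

Total absorption A = 18·0.66 + 23·0.16 + 41·0.76 + 83·0.13 = 57.51 m² sabins.
T₆₀ = 0.161 × 132 / 57.51 = 0.370 s.

0.37 s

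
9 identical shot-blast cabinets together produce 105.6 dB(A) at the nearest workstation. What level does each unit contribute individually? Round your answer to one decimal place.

96.1 dB(A)

9 equal contributions raise the level by 10·log₁₀ 9 = 9.542 dB, so each unit alone gives 105.6 − 9.542.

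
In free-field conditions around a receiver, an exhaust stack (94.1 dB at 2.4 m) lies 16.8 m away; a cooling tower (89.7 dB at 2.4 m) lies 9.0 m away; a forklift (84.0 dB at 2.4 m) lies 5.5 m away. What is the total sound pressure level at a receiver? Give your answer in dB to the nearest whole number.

Apply inverse-square spreading to bring every level to the receiver, then sum 10^(L/10).
exhaust stack: 94.1 − 20·log₁₀(16.8/2.4) = 94.1 − 16.90 = 77.20 dB.
cooling tower: 89.7 − 20·log₁₀(9.0/2.4) = 89.7 − 11.48 = 78.22 dB.
forklift: 84.0 − 20·log₁₀(5.5/2.4) = 84.0 − 7.20 = 76.80 dB.
Σ 10^(L/10) = 1.667e+08 → L_total = 10·log₁₀(1.667e+08) = 82.22 dB.

82 dB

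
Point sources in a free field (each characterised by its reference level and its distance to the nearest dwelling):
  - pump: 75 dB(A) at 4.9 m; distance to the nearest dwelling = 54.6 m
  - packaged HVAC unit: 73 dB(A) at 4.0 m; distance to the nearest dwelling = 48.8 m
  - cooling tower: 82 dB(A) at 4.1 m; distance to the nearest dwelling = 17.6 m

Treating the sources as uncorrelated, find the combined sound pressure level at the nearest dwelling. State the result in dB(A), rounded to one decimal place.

First find each source's level at the receiver (point-source: −20·log₁₀(r/r_ref)), then combine on an intensity basis.
pump: 75 − 20·log₁₀(54.6/4.9) = 75 − 20.94 = 54.06 dB(A).
packaged HVAC unit: 73 − 20·log₁₀(48.8/4.0) = 73 − 21.73 = 51.27 dB(A).
cooling tower: 82 − 20·log₁₀(17.6/4.1) = 82 − 12.65 = 69.35 dB(A).
Σ 10^(L/10) = 8.990e+06 → L_total = 10·log₁₀(8.990e+06) = 69.54 dB(A).

69.5 dB(A)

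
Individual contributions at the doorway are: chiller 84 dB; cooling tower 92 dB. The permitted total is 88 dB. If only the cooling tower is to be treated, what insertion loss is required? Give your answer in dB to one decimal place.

Everything except the cooling tower sums to 10^(84/10) = 2.512e+08 in linear terms, 84.00 dB.
The limit corresponds to 10^(88/10) = 6.310e+08; subtracting the fixed part leaves 3.798e+08 for the cooling tower, i.e. 85.80 dB.
So the cooling tower must be reduced from 92 to 85.80 dB: IL = 6.20 dB.

6.2 dB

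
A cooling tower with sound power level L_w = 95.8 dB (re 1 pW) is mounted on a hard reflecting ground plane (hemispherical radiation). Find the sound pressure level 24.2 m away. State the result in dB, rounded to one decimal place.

L_p = L_w − 10·log₁₀(2π·r²) with r = 24.2 m.
2π·r² = 3680 m², 10·log₁₀ of that is 35.658 dB.
L_p = 95.8 − 35.658 = 60.14 dB.

60.1 dB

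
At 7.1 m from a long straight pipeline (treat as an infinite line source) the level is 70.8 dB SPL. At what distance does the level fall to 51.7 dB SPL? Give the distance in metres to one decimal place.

577.1 m

Line-source spreading drops the level by 10·log₁₀(r₂/r₁); inverting, r₂/r₁ = 10^(ΔL/10).
r₂ = 7.1·10^((70.8−51.7)/10) = 7.1·10^(19.1/10) = 577.11 m.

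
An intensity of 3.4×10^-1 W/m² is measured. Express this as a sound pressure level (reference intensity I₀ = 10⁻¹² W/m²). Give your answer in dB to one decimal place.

L = 10·log₁₀(I/I₀) = 10·log₁₀(3.4×10^-1/10⁻¹²) = 10·log₁₀(3.4×10^11).
L = 10·(0.5315 + 11) = 115.31 dB.

115.3 dB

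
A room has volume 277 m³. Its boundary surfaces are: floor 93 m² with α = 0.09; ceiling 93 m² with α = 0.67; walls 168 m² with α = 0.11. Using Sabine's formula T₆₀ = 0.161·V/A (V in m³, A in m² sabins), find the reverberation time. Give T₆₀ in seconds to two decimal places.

0.50 s

Summing Sᵢαᵢ: 93·0.09 + 93·0.67 + 168·0.11 = 89.16 m².
T₆₀ = 0.161 × 277 / 89.16 = 0.500 s.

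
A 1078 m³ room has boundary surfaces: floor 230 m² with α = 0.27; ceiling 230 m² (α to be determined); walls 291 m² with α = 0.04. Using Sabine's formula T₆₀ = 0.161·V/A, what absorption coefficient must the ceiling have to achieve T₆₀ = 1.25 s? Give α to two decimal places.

0.28

Required total absorption A = 0.161·1078/1.25 = 138.85 m².
Absorption from the other surfaces = 230·0.27 + 291·0.04 = 73.74 m², so the ceiling must supply 65.11 m² over 230 m².
α = 65.11/230 = 0.283.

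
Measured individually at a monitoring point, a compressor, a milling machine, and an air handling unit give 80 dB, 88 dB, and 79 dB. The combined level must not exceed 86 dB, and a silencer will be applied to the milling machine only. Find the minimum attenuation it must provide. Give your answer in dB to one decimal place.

Fixed contribution from the other sources: Σ 10^(L/10) = 10^(80/10) + 10^(79/10) = 1.794e+08 (82.54 dB).
To meet 86 dB overall, the treated milling machine may contribute at most 10^(86/10) − 1.794e+08 = 2.187e+08, i.e. 83.40 dB.
So the milling machine must be reduced from 88 to 83.40 dB: IL = 4.60 dB.

4.6 dB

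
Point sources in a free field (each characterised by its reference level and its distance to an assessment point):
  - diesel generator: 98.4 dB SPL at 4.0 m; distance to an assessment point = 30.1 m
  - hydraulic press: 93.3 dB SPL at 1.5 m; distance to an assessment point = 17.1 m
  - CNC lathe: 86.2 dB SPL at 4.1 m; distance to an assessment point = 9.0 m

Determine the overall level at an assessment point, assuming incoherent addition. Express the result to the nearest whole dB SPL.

First find each source's level at the receiver (point-source: −20·log₁₀(r/r_ref)), then combine on an intensity basis.
diesel generator: 98.4 − 20·log₁₀(30.1/4.0) = 98.4 − 17.53 = 80.87 dB SPL.
hydraulic press: 93.3 − 20·log₁₀(17.1/1.5) = 93.3 − 21.14 = 72.16 dB SPL.
CNC lathe: 86.2 − 20·log₁₀(9.0/4.1) = 86.2 − 6.83 = 79.37 dB SPL.
Σ 10^(L/10) = 2.251e+08 → L_total = 10·log₁₀(2.251e+08) = 83.52 dB SPL.

84 dB SPL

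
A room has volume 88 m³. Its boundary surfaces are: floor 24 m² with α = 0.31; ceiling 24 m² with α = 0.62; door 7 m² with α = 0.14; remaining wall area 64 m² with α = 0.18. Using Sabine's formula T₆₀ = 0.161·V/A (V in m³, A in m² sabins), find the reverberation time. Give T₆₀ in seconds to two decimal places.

Total absorption A = 24·0.31 + 24·0.62 + 7·0.14 + 64·0.18 = 34.82 m² sabins.
T₆₀ = 0.161 × 88 / 34.82 = 0.407 s.

0.41 s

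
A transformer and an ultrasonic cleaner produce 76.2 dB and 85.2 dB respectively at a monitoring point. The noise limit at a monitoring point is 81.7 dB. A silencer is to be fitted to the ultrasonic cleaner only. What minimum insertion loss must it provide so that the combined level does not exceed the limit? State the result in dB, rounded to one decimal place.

Fixed contribution from the other source: Σ 10^(L/10) = 10^(76.2/10) = 4.169e+07 (76.20 dB).
To meet 81.7 dB overall, the treated ultrasonic cleaner may contribute at most 10^(81.7/10) − 4.169e+07 = 1.062e+08, i.e. 80.26 dB.
So the ultrasonic cleaner must be reduced from 85.2 to 80.26 dB: IL = 4.94 dB.

4.9 dB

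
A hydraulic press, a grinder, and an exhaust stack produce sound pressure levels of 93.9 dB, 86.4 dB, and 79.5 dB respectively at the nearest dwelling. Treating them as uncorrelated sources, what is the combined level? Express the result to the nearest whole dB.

95 dB

For uncorrelated sources the intensities add, so convert each level to linear form, sum, and take 10·log₁₀ of the total.
Σ 10^(L/10) = 10^(93.9/10) + 10^(86.4/10) + 10^(79.5/10) = 2.980e+09.
L_total = 10·log₁₀(2.980e+09) = 94.74 dB.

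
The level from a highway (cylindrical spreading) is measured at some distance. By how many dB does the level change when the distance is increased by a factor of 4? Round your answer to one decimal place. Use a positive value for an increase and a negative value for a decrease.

-6.0 dB

A line source loses 3 dB per doubling of distance; generally ΔL = −10·log₁₀(r₂/r₁).
ΔL = −10·log₁₀(4) = -6.02 dB.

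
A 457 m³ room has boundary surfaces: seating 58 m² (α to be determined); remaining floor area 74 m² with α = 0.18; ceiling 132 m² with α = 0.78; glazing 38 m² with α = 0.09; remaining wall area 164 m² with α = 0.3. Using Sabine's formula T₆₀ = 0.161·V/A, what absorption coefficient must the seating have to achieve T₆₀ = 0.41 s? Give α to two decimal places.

Required total absorption A = 0.161·457/0.41 = 179.46 m².
Absorption from the other surfaces = 74·0.18 + 132·0.78 + 38·0.09 + 164·0.3 = 168.90 m², so the seating must supply 10.56 m² over 58 m².
α = 10.56/58 = 0.182.

0.18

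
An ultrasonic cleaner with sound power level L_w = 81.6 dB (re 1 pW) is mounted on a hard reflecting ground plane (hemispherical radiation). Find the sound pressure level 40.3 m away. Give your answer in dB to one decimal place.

Free-field hemispherical radiation: L_p = L_w − 10·log₁₀(2π·r²), r = 40.3 m.
2π·r² = 1.02e+04 m², 10·log₁₀ of that is 40.088 dB.
L_p = 81.6 − 40.088 = 41.51 dB.

41.5 dB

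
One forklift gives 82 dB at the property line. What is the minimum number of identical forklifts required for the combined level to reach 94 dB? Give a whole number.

Need L₁ + 10·log₁₀ N ≥ 94, i.e. log₁₀ N ≥ 1.20.
N ≥ 10^(12.0/10) = 15.849, so N = 16.

16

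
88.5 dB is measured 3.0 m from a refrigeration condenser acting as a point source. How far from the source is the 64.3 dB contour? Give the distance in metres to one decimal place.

Point-source spreading drops the level by 20·log₁₀(r₂/r₁); inverting, r₂/r₁ = 10^(ΔL/20).
r₂ = 3.0·10^((88.5−64.3)/20) = 3.0·10^(24.2/20) = 48.65 m.

48.7 m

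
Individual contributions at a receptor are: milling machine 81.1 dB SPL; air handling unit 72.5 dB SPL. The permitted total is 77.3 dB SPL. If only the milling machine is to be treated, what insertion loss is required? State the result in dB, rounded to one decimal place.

The untreated sources together contribute 10^(72.5/10) = 1.778e+07, i.e. 72.50 dB SPL.
To meet 77.3 dB SPL overall, the treated milling machine may contribute at most 10^(77.3/10) − 1.778e+07 = 3.592e+07, i.e. 75.55 dB SPL.
So the milling machine must be reduced from 81.1 to 75.55 dB SPL: IL = 5.55 dB.

5.5 dB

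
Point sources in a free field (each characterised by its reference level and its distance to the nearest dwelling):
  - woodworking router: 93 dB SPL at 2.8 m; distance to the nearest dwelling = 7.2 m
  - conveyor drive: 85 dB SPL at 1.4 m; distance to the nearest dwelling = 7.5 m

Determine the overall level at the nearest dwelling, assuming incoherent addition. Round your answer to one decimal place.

First find each source's level at the receiver (point-source: −20·log₁₀(r/r_ref)), then combine on an intensity basis.
woodworking router: 93 − 20·log₁₀(7.2/2.8) = 93 − 8.20 = 84.80 dB SPL.
conveyor drive: 85 − 20·log₁₀(7.5/1.4) = 85 − 14.58 = 70.42 dB SPL.
Σ 10^(L/10) = 3.128e+08 → L_total = 10·log₁₀(3.128e+08) = 84.95 dB SPL.

85.0 dB SPL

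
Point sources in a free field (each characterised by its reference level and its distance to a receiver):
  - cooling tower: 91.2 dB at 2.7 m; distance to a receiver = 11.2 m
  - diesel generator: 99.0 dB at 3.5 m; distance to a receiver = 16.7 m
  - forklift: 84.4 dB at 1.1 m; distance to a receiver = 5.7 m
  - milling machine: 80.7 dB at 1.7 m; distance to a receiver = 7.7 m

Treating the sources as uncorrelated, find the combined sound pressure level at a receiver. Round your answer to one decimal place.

Apply inverse-square spreading to bring every level to the receiver, then sum 10^(L/10).
cooling tower: 91.2 − 20·log₁₀(11.2/2.7) = 91.2 − 12.36 = 78.84 dB.
diesel generator: 99.0 − 20·log₁₀(16.7/3.5) = 99.0 − 13.57 = 85.43 dB.
forklift: 84.4 − 20·log₁₀(5.7/1.1) = 84.4 − 14.29 = 70.11 dB.
milling machine: 80.7 − 20·log₁₀(7.7/1.7) = 80.7 − 13.12 = 67.58 dB.
Σ 10^(L/10) = 4.415e+08 → L_total = 10·log₁₀(4.415e+08) = 86.45 dB.

86.4 dB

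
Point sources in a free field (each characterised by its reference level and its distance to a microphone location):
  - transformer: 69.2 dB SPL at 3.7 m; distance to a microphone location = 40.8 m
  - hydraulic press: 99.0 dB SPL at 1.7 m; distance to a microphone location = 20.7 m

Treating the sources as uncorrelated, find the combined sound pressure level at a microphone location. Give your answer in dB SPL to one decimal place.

77.3 dB SPL

Apply inverse-square spreading to bring every level to the receiver, then sum 10^(L/10).
transformer: 69.2 − 20·log₁₀(40.8/3.7) = 69.2 − 20.85 = 48.35 dB SPL.
hydraulic press: 99.0 − 20·log₁₀(20.7/1.7) = 99.0 − 21.71 = 77.29 dB SPL.
Σ 10^(L/10) = 5.364e+07 → L_total = 10·log₁₀(5.364e+07) = 77.30 dB SPL.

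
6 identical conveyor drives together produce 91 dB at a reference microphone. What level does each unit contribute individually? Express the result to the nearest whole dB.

For N identical incoherent sources L_total = L₁ + 10·log₁₀ N, so L₁ = 91 − 10·log₁₀(6) = 91 − 7.782.

83 dB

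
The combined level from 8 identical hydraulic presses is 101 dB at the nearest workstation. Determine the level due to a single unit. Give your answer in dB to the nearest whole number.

For N identical incoherent sources L_total = L₁ + 10·log₁₀ N, so L₁ = 101 − 10·log₁₀(8) = 101 − 9.031.

92 dB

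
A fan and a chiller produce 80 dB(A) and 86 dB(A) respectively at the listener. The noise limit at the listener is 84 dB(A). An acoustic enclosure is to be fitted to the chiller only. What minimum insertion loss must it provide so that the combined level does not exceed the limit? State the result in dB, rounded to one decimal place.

Everything except the chiller sums to 10^(80/10) = 1.000e+08 in linear terms, 80.00 dB(A).
To meet 84 dB(A) overall, the treated chiller may contribute at most 10^(84/10) − 1.000e+08 = 1.512e+08, i.e. 81.80 dB(A).
So the chiller must be reduced from 86 to 81.80 dB(A): IL = 4.20 dB.

4.2 dB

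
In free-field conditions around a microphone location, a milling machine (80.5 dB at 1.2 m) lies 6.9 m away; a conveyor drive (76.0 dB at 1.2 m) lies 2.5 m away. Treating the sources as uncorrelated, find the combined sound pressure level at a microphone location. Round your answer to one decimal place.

Apply inverse-square spreading to bring every level to the receiver, then sum 10^(L/10).
milling machine: 80.5 − 20·log₁₀(6.9/1.2) = 80.5 − 15.19 = 65.31 dB.
conveyor drive: 76.0 − 20·log₁₀(2.5/1.2) = 76.0 − 6.38 = 69.62 dB.
Σ 10^(L/10) = 1.257e+07 → L_total = 10·log₁₀(1.257e+07) = 70.99 dB.

71.0 dB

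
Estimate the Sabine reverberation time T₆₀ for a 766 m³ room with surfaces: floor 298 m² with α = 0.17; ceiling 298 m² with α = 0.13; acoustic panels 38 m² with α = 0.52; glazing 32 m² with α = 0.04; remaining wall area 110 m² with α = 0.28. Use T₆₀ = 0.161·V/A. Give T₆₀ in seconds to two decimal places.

Total absorption A = 298·0.17 + 298·0.13 + 38·0.52 + 32·0.04 + 110·0.28 = 141.24 m² sabins.
T₆₀ = 0.161 × 766 / 141.24 = 0.873 s.

0.87 s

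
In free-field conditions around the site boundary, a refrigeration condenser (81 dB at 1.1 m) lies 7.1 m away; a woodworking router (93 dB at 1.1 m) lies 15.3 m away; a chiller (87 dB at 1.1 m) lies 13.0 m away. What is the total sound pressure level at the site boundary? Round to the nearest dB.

72 dB

Apply inverse-square spreading to bring every level to the receiver, then sum 10^(L/10).
refrigeration condenser: 81 − 20·log₁₀(7.1/1.1) = 81 − 16.20 = 64.80 dB.
woodworking router: 93 − 20·log₁₀(15.3/1.1) = 93 − 22.87 = 70.13 dB.
chiller: 87 − 20·log₁₀(13.0/1.1) = 87 − 21.45 = 65.55 dB.
Σ 10^(L/10) = 1.692e+07 → L_total = 10·log₁₀(1.692e+07) = 72.28 dB.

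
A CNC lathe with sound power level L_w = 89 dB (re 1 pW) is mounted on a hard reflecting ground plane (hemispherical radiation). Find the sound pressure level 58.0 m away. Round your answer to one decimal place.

45.7 dB

The power spreads over a hemisphere of area 2π·r², so L_p = L_w − 10·log₁₀(2π·r²).
2π·r² = 2.114e+04 m², 10·log₁₀ of that is 43.250 dB.
L_p = 89 − 43.250 = 45.75 dB.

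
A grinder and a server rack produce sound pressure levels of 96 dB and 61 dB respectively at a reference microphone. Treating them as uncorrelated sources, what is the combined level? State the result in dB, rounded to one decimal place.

96.0 dB

For uncorrelated sources the intensities add, so convert each level to linear form, sum, and take 10·log₁₀ of the total.
Σ 10^(L/10) = 10^(96/10) + 10^(61/10) = 3.982e+09.
L_total = 10·log₁₀(3.982e+09) = 96.00 dB.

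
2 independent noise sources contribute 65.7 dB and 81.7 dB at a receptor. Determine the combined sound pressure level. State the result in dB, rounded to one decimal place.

Incoherent sources combine by intensity addition: L_total = 10·log₁₀(Σ 10^(L_i/10)).
Σ 10^(L/10) = 10^(65.7/10) + 10^(81.7/10) = 1.516e+08.
L_total = 10·log₁₀(1.516e+08) = 81.81 dB.

81.8 dB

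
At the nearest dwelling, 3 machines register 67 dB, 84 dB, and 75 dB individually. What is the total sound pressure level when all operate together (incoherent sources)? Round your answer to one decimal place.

84.6 dB

Incoherent sources combine by intensity addition: L_total = 10·log₁₀(Σ 10^(L_i/10)).
Σ 10^(L/10) = 10^(67/10) + 10^(84/10) + 10^(75/10) = 2.878e+08.
L_total = 10·log₁₀(2.878e+08) = 84.59 dB.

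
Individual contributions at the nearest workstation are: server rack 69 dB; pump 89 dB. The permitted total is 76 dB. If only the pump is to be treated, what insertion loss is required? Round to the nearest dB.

Fixed contribution from the other source: Σ 10^(L/10) = 10^(69/10) = 7.943e+06 (69.00 dB).
To meet 76 dB overall, the treated pump may contribute at most 10^(76/10) − 7.943e+06 = 3.187e+07, i.e. 75.03 dB.
So the pump must be reduced from 89 to 75.03 dB: IL = 13.97 dB.

14 dB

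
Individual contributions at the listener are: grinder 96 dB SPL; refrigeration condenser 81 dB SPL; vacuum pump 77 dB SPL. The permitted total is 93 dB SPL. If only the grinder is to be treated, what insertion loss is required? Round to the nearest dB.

3 dB

Fixed contribution from the other sources: Σ 10^(L/10) = 10^(81/10) + 10^(77/10) = 1.760e+08 (82.46 dB SPL).
To meet 93 dB SPL overall, the treated grinder may contribute at most 10^(93/10) − 1.760e+08 = 1.819e+09, i.e. 92.60 dB SPL.
Required insertion loss = 96 − 92.60 = 3.40 dB.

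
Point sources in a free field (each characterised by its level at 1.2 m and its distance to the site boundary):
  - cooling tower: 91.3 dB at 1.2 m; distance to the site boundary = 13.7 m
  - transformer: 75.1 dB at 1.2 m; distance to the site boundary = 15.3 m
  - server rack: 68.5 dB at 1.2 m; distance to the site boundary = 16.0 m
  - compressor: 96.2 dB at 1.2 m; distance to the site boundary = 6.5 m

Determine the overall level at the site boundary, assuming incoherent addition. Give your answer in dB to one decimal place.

81.8 dB

Propagate each source to the receiver with L = L_ref − 20·log₁₀(r/r_ref), then add intensities.
cooling tower: 91.3 − 20·log₁₀(13.7/1.2) = 91.3 − 21.15 = 70.15 dB.
transformer: 75.1 − 20·log₁₀(15.3/1.2) = 75.1 − 22.11 = 52.99 dB.
server rack: 68.5 − 20·log₁₀(16.0/1.2) = 68.5 − 22.50 = 46.00 dB.
compressor: 96.2 − 20·log₁₀(6.5/1.2) = 96.2 − 14.67 = 81.53 dB.
Σ 10^(L/10) = 1.527e+08 → L_total = 10·log₁₀(1.527e+08) = 81.84 dB.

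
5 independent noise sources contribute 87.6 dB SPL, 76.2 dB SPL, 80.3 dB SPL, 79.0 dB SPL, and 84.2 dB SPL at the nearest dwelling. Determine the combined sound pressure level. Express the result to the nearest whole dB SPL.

For uncorrelated sources the intensities add, so convert each level to linear form, sum, and take 10·log₁₀ of the total.
Σ 10^(L/10) = 10^(87.6/10) + 10^(76.2/10) + 10^(80.3/10) + 10^(79.0/10) + 10^(84.2/10) = 1.067e+09.
L_total = 10·log₁₀(1.067e+09) = 90.28 dB SPL.

90 dB SPL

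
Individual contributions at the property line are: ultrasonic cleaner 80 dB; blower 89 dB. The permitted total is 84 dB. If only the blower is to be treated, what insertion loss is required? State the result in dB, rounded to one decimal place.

The untreated sources together contribute 10^(80/10) = 1.000e+08, i.e. 80.00 dB.
The limit corresponds to 10^(84/10) = 2.512e+08; subtracting the fixed part leaves 1.512e+08 for the blower, i.e. 81.80 dB.
Required insertion loss = 89 − 81.80 = 7.20 dB.

7.2 dB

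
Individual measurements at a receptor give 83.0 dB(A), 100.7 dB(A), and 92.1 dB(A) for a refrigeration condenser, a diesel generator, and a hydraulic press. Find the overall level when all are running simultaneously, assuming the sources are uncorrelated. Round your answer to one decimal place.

101.3 dB(A)

Incoherent sources combine by intensity addition: L_total = 10·log₁₀(Σ 10^(L_i/10)).
Σ 10^(L/10) = 10^(83.0/10) + 10^(100.7/10) + 10^(92.1/10) = 1.357e+10.
L_total = 10·log₁₀(1.357e+10) = 101.33 dB(A).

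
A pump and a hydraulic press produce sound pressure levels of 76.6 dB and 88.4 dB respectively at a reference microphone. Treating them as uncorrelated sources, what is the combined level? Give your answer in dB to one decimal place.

88.7 dB

Incoherent sources combine by intensity addition: L_total = 10·log₁₀(Σ 10^(L_i/10)).
Σ 10^(L/10) = 10^(76.6/10) + 10^(88.4/10) = 7.375e+08.
L_total = 10·log₁₀(7.375e+08) = 88.68 dB.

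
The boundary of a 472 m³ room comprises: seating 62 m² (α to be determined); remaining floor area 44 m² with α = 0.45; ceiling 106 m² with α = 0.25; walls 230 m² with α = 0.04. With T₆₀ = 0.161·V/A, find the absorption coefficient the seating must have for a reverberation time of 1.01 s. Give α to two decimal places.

Required total absorption A = 0.161·472/1.01 = 75.24 m².
Absorption from the other surfaces = 44·0.45 + 106·0.25 + 230·0.04 = 55.50 m², so the seating must supply 19.74 m² over 62 m².
α = 19.74/62 = 0.318.

0.32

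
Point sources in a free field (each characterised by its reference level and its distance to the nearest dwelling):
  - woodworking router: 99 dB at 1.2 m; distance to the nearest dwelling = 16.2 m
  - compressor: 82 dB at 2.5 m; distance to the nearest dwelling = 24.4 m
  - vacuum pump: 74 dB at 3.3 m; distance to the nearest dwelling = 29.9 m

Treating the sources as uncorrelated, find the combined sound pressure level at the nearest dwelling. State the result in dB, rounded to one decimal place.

76.6 dB

First find each source's level at the receiver (point-source: −20·log₁₀(r/r_ref)), then combine on an intensity basis.
woodworking router: 99 − 20·log₁₀(16.2/1.2) = 99 − 22.61 = 76.39 dB.
compressor: 82 − 20·log₁₀(24.4/2.5) = 82 − 19.79 = 62.21 dB.
vacuum pump: 74 − 20·log₁₀(29.9/3.3) = 74 − 19.14 = 54.86 dB.
Σ 10^(L/10) = 4.555e+07 → L_total = 10·log₁₀(4.555e+07) = 76.59 dB.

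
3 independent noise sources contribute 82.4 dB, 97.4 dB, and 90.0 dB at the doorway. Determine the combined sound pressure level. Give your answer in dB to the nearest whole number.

98 dB

For uncorrelated sources the intensities add, so convert each level to linear form, sum, and take 10·log₁₀ of the total.
Σ 10^(L/10) = 10^(82.4/10) + 10^(97.4/10) + 10^(90.0/10) = 6.669e+09.
L_total = 10·log₁₀(6.669e+09) = 98.24 dB.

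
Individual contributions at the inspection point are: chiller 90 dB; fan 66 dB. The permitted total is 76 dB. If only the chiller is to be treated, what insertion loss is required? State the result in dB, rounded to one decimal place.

14.5 dB

Fixed contribution from the other source: Σ 10^(L/10) = 10^(66/10) = 3.981e+06 (66.00 dB).
To meet 76 dB overall, the treated chiller may contribute at most 10^(76/10) − 3.981e+06 = 3.583e+07, i.e. 75.54 dB.
So the chiller must be reduced from 90 to 75.54 dB: IL = 14.46 dB.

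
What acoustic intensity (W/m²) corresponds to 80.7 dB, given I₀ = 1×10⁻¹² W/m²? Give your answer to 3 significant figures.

0.000117 W/m²

I = I₀·10^(L/10) = 10⁻¹² × 10^(80.7/10) = 10^(-3.930).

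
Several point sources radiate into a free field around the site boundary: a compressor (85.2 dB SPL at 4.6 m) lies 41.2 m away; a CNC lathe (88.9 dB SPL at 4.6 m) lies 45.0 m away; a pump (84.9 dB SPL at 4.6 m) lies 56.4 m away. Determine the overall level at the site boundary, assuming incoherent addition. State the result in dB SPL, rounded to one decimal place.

71.6 dB SPL

Apply inverse-square spreading to bring every level to the receiver, then sum 10^(L/10).
compressor: 85.2 − 20·log₁₀(41.2/4.6) = 85.2 − 19.04 = 66.16 dB SPL.
CNC lathe: 88.9 − 20·log₁₀(45.0/4.6) = 88.9 − 19.81 = 69.09 dB SPL.
pump: 84.9 − 20·log₁₀(56.4/4.6) = 84.9 − 21.77 = 63.13 dB SPL.
Σ 10^(L/10) = 1.429e+07 → L_total = 10·log₁₀(1.429e+07) = 71.55 dB SPL.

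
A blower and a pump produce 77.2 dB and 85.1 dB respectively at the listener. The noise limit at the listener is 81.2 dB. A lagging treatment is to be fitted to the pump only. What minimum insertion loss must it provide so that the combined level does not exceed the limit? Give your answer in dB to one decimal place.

6.1 dB

The untreated sources together contribute 10^(77.2/10) = 5.248e+07, i.e. 77.20 dB.
The limit corresponds to 10^(81.2/10) = 1.318e+08; subtracting the fixed part leaves 7.934e+07 for the pump, i.e. 79.00 dB.
Required insertion loss = 85.1 − 79.00 = 6.10 dB.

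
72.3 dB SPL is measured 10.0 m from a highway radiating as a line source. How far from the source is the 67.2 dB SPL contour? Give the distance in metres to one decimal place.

32.4 m

For a line source L₁ − L₂ = 10·log₁₀(r₂/r₁), so r₂ = r₁·10^((L₁−L₂)/10).
r₂ = 10.0·10^((72.3−67.2)/10) = 10.0·10^(5.1/10) = 32.36 m.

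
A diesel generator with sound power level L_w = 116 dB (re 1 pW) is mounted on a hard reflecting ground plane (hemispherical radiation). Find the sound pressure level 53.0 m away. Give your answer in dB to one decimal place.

73.5 dB

The power spreads over a hemisphere of area 2π·r², so L_p = L_w − 10·log₁₀(2π·r²).
2π·r² = 1.765e+04 m², 10·log₁₀ of that is 42.467 dB.
L_p = 116 − 42.467 = 73.53 dB.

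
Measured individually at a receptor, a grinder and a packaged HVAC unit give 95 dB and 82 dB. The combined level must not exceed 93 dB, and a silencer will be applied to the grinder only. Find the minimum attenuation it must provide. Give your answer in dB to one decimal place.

2.4 dB

The untreated sources together contribute 10^(82/10) = 1.585e+08, i.e. 82.00 dB.
The limit corresponds to 10^(93/10) = 1.995e+09; subtracting the fixed part leaves 1.837e+09 for the grinder, i.e. 92.64 dB.
So the grinder must be reduced from 95 to 92.64 dB: IL = 2.36 dB.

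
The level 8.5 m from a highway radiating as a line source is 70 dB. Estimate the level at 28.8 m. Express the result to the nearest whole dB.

65 dB

Cylindrical spreading from a line source gives a 10·log₁₀(r₂/r₁) drop.
L₂ = 70 − 10·log₁₀(28.8/8.5) = 70 − 5.300 = 64.70 dB.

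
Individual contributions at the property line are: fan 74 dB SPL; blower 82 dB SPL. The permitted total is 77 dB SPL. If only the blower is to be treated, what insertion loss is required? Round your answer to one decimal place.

Everything except the blower sums to 10^(74/10) = 2.512e+07 in linear terms, 74.00 dB SPL.
To meet 77 dB SPL overall, the treated blower may contribute at most 10^(77/10) − 2.512e+07 = 2.500e+07, i.e. 73.98 dB SPL.
So the blower must be reduced from 82 to 73.98 dB SPL: IL = 8.02 dB.

8.0 dB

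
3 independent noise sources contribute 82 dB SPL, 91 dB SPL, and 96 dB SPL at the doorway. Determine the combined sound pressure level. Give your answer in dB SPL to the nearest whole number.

97 dB SPL

For uncorrelated sources the intensities add, so convert each level to linear form, sum, and take 10·log₁₀ of the total.
Σ 10^(L/10) = 10^(82/10) + 10^(91/10) + 10^(96/10) = 5.398e+09.
L_total = 10·log₁₀(5.398e+09) = 97.32 dB SPL.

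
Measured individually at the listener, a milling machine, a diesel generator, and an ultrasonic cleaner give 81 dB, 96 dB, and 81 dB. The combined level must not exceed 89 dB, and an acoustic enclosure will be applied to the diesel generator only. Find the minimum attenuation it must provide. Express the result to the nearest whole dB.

The untreated sources together contribute 10^(81/10) + 10^(81/10) = 2.518e+08, i.e. 84.01 dB.
To meet 89 dB overall, the treated diesel generator may contribute at most 10^(89/10) − 2.518e+08 = 5.425e+08, i.e. 87.34 dB.
So the diesel generator must be reduced from 96 to 87.34 dB: IL = 8.66 dB.

9 dB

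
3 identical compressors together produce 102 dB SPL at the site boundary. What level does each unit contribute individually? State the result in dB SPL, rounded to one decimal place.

97.2 dB SPL

Dividing the total intensity by 3 lowers the level by 10·log₁₀ 3 = 4.771 dB: L₁ = 102 − 4.771.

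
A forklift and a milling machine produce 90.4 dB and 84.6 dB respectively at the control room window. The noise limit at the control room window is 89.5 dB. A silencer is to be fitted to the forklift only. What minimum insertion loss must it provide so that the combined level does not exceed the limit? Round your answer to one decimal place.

2.6 dB

Fixed contribution from the other source: Σ 10^(L/10) = 10^(84.6/10) = 2.884e+08 (84.60 dB).
The limit corresponds to 10^(89.5/10) = 8.913e+08; subtracting the fixed part leaves 6.028e+08 for the forklift, i.e. 87.80 dB.
So the forklift must be reduced from 90.4 to 87.80 dB: IL = 2.60 dB.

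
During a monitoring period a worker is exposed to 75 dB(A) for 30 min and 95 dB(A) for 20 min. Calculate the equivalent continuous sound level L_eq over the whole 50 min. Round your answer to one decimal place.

The energy average is taken in the linear domain: L_eq = 10·log₁₀[(Σ tᵢ·10^(Lᵢ/10))/T], T = 50 min.
Σ tᵢ·10^(Lᵢ/10) = 30·10^(75/10) + 20·10^(95/10) = 6.419e+10.
L_eq = 10·log₁₀(6.419e+10/50) = 91.09 dB(A).

91.1 dB(A)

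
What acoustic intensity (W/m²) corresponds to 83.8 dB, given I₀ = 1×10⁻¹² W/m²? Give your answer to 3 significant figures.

I = I₀·10^(L/10) = 10⁻¹² × 10^(83.8/10) = 10^(-3.620).

0.000240 W/m²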